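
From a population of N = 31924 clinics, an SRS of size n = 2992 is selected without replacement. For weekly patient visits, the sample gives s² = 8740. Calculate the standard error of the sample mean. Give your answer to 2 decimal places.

Under SRS without replacement, Var(ȳ) = (1 − f)·s²/n with f = n/N = 2992/31924 = 0.09372259.
Var(ȳ) = (1 − 0.09372259)·8740/2992 = 0.90627741·2.921123 = 2.6473478.
SE(ȳ) = √(2.6473478) = 1.63.

1.63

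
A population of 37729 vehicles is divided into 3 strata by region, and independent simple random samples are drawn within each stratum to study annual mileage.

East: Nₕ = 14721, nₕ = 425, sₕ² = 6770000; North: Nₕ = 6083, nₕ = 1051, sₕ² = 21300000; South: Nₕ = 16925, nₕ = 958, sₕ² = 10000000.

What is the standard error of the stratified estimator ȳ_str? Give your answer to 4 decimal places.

Var(ȳ_str) = Σₕ Wₕ²(1 − fₕ)sₕ²/nₕ with Wₕ = Nₕ/N, N = 37729.
East: Wₕ = 0.39017732; term = 0.39017732²·(1 − 0.02887032)·6770000/425 = 2355.0547.
North: Wₕ = 0.16122876; term = 0.16122876²·(1 − 0.17277659)·21300000/1051 = 435.79751.
South: Wₕ = 0.44859392; term = 0.44859392²·(1 − 0.05660266)·10000000/958 = 1981.6909.
Sum = 4772.5431.
SE = √(4772.5431) = 69.0836.

69.0836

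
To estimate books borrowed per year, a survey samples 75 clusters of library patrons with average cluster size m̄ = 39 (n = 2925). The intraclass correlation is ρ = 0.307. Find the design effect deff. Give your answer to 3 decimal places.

deff = 1 + (39 − 1)·0.307 = 1 + 11.666 = 12.666.

12.666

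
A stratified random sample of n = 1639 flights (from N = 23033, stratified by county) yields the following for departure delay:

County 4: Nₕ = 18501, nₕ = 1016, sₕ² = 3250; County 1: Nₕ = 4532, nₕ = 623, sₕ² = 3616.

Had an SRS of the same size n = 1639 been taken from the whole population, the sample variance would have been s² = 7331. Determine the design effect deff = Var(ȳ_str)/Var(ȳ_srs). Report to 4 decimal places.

0.5161

Var(ȳ_str) = Σ Wₕ²(1−fₕ)sₕ²/nₕ with Wₕ = Nₕ/23033:
  County 4: (18501/23033)²·(1−1016/18501)·3250/1016 = 1.9505158
  County 1: (4532/23033)²·(1−623/4532)·3616/623 = 0.19381837
  → Var(ȳ_str) = 2.1443342.
Var(ȳ_srs) = (1 − 1639/23033)·7331/1639 = 4.1545668.
deff = 2.1443342 / 4.1545668 = 0.5161.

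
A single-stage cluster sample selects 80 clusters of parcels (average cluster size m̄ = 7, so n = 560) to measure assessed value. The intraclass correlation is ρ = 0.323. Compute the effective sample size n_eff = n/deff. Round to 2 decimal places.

deff = 1 + (7 − 1)·0.323 = 1 + 1.938 = 2.938.
n_eff = 560 / 2.938 = 190.61.

190.61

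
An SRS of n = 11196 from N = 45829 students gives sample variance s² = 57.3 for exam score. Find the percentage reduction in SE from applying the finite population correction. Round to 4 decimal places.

13.0690

f = n/N = 11196/45829 = 0.24429946.
SE_no-fpc = √(s²/n) = 0.071539494; SE_fpc = √((1−f)s²/n) = 0.062190025.
Ratio = √(1−f) = 0.86931038. Reduction = 100·(1 − 0.86931038) = 13.0690%.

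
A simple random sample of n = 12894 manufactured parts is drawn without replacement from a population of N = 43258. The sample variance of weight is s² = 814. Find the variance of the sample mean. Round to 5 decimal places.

0.04431

Under SRS without replacement, Var(ȳ) = (1 − f)·s²/n with f = n/N = 12894/43258 = 0.29807203.
Var(ȳ) = (1 − 0.29807203)·814/12894 = 0.70192797·0.063130138 = 0.044312809.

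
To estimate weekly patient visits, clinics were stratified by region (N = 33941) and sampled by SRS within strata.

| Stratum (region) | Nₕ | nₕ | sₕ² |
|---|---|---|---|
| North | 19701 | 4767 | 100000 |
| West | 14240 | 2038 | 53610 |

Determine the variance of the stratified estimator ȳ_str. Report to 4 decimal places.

Var(ȳ_str) = Σₕ Wₕ²(1 − fₕ)sₕ²/nₕ with Wₕ = Nₕ/N, N = 33941.
North: Wₕ = 0.58044843; term = 0.58044843²·(1 − 0.24196741)·100000/4767 = 5.3575965.
West: Wₕ = 0.41955157; term = 0.41955157²·(1 − 0.14311798)·53610/2038 = 3.9676501.
Sum = 9.3252466.

9.3252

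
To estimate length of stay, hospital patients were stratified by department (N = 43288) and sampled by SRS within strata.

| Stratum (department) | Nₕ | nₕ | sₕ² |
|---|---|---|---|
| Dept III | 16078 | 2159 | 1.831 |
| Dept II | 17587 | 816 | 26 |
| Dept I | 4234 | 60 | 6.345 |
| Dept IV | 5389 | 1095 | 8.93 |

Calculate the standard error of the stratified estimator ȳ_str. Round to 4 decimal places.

Var(ȳ_str) = Σₕ Wₕ²(1 − fₕ)sₕ²/nₕ with Wₕ = Nₕ/N, N = 43288.
Dept III: Wₕ = 0.37141933; term = 0.37141933²·(1 − 0.13428287)·1.831/2159 = 1.0128397 × 10^-4.
Dept II: Wₕ = 0.40627888; term = 0.40627888²·(1 − 0.04639791)·26/816 = 0.0050153226.
Dept I: Wₕ = 0.09781002; term = 0.09781002²·(1 − 0.01417100)·6.345/60 = 9.9735239 × 10^-4.
Dept IV: Wₕ = 0.12449178; term = 0.12449178²·(1 − 0.20319169)·8.93/1095 = 1.0070998 × 10^-4.
Sum = 0.0062146689.
SE = √(0.0062146689) = 0.0788.

0.0788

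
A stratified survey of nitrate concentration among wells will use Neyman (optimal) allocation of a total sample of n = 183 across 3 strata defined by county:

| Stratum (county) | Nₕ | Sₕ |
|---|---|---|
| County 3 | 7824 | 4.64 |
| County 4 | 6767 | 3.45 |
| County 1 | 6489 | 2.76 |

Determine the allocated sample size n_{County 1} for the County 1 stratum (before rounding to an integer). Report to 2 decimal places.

Neyman allocation: nₕ = n·NₕSₕ / Σⱼ NⱼSⱼ.
Σ NⱼSⱼ = 7824·4.64 + 6767·3.45 + 6489·2.76 = 77559.15.
n_{County 1} = 183·6489·2.76 / 77559.15 = 42.26.

42.26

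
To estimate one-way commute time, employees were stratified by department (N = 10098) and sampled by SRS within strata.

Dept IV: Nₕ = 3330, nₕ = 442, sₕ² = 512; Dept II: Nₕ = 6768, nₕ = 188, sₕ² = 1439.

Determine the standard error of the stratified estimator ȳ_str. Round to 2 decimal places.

1.86

Var(ȳ_str) = Σₕ Wₕ²(1 − fₕ)sₕ²/nₕ with Wₕ = Nₕ/N, N = 10098.
Dept IV: Wₕ = 0.32976827; term = 0.32976827²·(1 − 0.13273273)·512/442 = 0.10924923.
Dept II: Wₕ = 0.67023173; term = 0.67023173²·(1 − 0.02777778)·1439/188 = 3.3428621.
Sum = 3.4521113.
SE = √(3.4521113) = 1.86.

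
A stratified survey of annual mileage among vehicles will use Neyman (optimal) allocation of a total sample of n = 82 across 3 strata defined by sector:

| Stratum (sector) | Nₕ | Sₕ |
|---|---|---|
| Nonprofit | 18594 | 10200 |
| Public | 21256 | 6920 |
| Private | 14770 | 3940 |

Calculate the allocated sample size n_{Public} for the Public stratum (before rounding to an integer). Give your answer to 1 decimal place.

30.5

Neyman allocation: nₕ = n·NₕSₕ / Σⱼ NⱼSⱼ.
Σ NⱼSⱼ = 18594·10200 + 21256·6920 + 14770·3940 = 3.9494412 × 10^8.
n_{Public} = 82·21256·6920 / (3.9494412 × 10^8) = 30.5.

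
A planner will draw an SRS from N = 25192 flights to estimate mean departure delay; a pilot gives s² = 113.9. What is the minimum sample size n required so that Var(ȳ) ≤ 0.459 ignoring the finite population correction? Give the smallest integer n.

Without fpc, n₀ = s²/D = 113.9/0.459 = 248.1481.
Rounding up, n = 249.

249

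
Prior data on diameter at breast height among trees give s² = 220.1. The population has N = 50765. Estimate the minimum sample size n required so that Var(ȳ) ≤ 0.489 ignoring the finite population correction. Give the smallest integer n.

451

Without fpc, n₀ = s²/D = 220.1/0.489 = 450.1022.
Rounding up, n = 451.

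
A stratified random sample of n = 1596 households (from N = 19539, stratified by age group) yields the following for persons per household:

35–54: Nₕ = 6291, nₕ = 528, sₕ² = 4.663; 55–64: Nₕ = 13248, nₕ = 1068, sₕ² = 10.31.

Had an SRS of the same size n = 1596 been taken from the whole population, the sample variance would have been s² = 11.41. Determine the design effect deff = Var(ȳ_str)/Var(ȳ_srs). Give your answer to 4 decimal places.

Var(ȳ_str) = Σ Wₕ²(1−fₕ)sₕ²/nₕ with Wₕ = Nₕ/19539:
  35–54: (6291/19539)²·(1−528/6291)·4.663/528 = 8.3867777 × 10^-4
  55–64: (13248/19539)²·(1−1068/13248)·10.31/1068 = 0.0040801897
  → Var(ȳ_str) = 0.0049188675.
Var(ȳ_srs) = (1 − 1596/19539)·11.41/1596 = 0.0065651625.
deff = 0.0049188675 / 0.0065651625 = 0.7492.

0.7492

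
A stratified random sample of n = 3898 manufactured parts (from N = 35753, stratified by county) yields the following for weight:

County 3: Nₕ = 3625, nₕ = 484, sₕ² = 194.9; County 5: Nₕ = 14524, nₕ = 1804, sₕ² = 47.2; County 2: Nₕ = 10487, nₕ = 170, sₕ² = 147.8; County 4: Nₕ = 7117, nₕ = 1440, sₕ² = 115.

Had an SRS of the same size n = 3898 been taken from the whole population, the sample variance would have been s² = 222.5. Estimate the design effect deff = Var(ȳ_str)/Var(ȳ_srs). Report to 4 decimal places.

Var(ȳ_str) = Σ Wₕ²(1−fₕ)sₕ²/nₕ with Wₕ = Nₕ/35753:
  County 3: (3625/35753)²·(1−484/3625)·194.9/484 = 0.003586885
  County 5: (14524/35753)²·(1−1804/14524)·47.2/1804 = 0.0037814106
  County 2: (10487/35753)²·(1−170/10487)·147.8/170 = 0.073587701
  County 4: (7117/35753)²·(1−1440/7117)·115/1440 = 0.0025242143
  → Var(ȳ_str) = 0.083480211.
Var(ȳ_srs) = (1 − 3898/35753)·222.5/3898 = 0.0508573.
deff = 0.083480211 / 0.0508573 = 1.6415.

1.6415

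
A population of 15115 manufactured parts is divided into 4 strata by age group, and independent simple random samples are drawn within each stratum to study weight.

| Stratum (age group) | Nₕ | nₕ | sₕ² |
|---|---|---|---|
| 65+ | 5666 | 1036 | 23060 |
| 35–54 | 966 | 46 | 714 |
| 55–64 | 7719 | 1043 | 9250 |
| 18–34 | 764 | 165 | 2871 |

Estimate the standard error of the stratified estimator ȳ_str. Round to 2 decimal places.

2.16

Var(ȳ_str) = Σₕ Wₕ²(1 − fₕ)sₕ²/nₕ with Wₕ = Nₕ/N, N = 15115.
65+: Wₕ = 0.37485941; term = 0.37485941²·(1 − 0.18284504)·23060/1036 = 2.555882.
35–54: Wₕ = 0.06391002; term = 0.06391002²·(1 − 0.04761905)·714/46 = 0.060379433.
55–64: Wₕ = 0.51068475; term = 0.51068475²·(1 − 0.13512113)·9250/1043 = 2.0004076.
18–34: Wₕ = 0.05054582; term = 0.05054582²·(1 − 0.21596859)·2871/165 = 0.03485404.
Sum = 4.6515231.
SE = √(4.6515231) = 2.16.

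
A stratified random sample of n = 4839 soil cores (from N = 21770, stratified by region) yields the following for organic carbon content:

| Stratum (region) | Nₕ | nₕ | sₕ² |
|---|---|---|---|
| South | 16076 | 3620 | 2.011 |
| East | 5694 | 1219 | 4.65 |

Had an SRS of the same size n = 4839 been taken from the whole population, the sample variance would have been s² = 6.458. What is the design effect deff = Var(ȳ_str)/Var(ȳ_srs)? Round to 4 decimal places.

0.4237

Var(ȳ_str) = Σ Wₕ²(1−fₕ)sₕ²/nₕ with Wₕ = Nₕ/21770:
  South: (16076/21770)²·(1−3620/16076)·2.011/3620 = 2.3471629 × 10^-4
  East: (5694/21770)²·(1−1219/5694)·4.65/1219 = 2.0508925 × 10^-4
  → Var(ȳ_str) = 4.3980554 × 10^-4.
Var(ȳ_srs) = (1 − 4839/21770)·6.458/4839 = 0.0010379265.
deff = (4.3980554 × 10^-4) / 0.0010379265 = 0.4237.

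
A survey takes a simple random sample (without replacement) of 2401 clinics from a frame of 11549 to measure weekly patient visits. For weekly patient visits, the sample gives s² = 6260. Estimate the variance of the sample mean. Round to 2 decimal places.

2.07

Under SRS without replacement, Var(ȳ) = (1 − f)·s²/n with f = n/N = 2401/11549 = 0.20789679.
Var(ȳ) = (1 − 0.20789679)·6260/2401 = 0.79210321·2.607247 = 2.0652087.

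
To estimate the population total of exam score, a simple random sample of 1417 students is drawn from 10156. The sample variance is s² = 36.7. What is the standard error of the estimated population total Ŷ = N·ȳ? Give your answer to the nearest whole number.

1516

Var(Ŷ) = N²·Var(ȳ) = N²·(1 − n/N)·s²/n.
f = 1417/10156 = 0.13952343; Var(ȳ) = 0.86047657·36.7/1417 = 0.022286161.
Var(Ŷ) = 10156² · 0.022286161 = 2.2986913 × 10^6.
SE(Ŷ) = √(2.2986913 × 10^6) = 1516.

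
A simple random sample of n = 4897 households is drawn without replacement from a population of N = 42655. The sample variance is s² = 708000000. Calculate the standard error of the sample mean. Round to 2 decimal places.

357.74

Under SRS without replacement, Var(ȳ) = (1 − f)·s²/n with f = n/N = 4897/42655 = 0.11480483.
Var(ȳ) = (1 − 0.11480483)·708000000/4897 = 0.88519517·144578.31 = 127980.02.
SE(ȳ) = √(127980.02) = 357.74.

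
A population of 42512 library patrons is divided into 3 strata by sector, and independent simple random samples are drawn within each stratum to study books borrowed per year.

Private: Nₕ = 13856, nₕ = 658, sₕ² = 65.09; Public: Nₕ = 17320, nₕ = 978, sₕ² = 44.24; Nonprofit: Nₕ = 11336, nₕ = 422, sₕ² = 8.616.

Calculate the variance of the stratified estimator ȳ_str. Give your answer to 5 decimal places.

0.01849

Var(ȳ_str) = Σₕ Wₕ²(1 − fₕ)sₕ²/nₕ with Wₕ = Nₕ/N, N = 42512.
Private: Wₕ = 0.32593150; term = 0.32593150²·(1 − 0.04748845)·65.09/658 = 0.010009475.
Public: Wₕ = 0.40741438; term = 0.40741438²·(1 − 0.05646651)·44.24/978 = 0.0070844523.
Nonprofit: Wₕ = 0.26665412; term = 0.26665412²·(1 − 0.03722653)·8.616/422 = 0.0013977.
Sum = 0.018491627.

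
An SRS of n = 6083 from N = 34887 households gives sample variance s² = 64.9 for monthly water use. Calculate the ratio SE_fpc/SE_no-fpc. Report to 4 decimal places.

f = n/N = 6083/34887 = 0.17436294.
SE_no-fpc = √(s²/n) = 0.10329123; SE_fpc = √((1−f)s²/n) = 0.093855133.
Ratio = √(1−f) = 0.90864573.

0.9086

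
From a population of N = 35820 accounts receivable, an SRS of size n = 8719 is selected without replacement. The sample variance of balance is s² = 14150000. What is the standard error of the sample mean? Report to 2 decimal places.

35.04

Under SRS without replacement, Var(ȳ) = (1 − f)·s²/n with f = n/N = 8719/35820 = 0.24341150.
Var(ȳ) = (1 − 0.24341150)·14150000/8719 = 0.75658850·1622.8925 = 1227.8618.
SE(ȳ) = √(1227.8618) = 35.04.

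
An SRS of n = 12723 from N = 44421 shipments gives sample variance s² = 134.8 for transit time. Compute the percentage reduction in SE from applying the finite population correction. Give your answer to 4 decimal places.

f = n/N = 12723/44421 = 0.28641859.
SE_no-fpc = √(s²/n) = 0.10293195; SE_fpc = √((1−f)s²/n) = 0.086950473.
Ratio = √(1−f) = 0.84473748. Reduction = 100·(1 − 0.84473748) = 15.5263%.

15.5263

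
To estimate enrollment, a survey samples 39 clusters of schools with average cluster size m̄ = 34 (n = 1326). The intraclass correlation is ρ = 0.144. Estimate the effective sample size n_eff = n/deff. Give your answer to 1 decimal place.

230.5

deff = 1 + (34 − 1)·0.144 = 1 + 4.752 = 5.752.
n_eff = 1326 / 5.752 = 230.5.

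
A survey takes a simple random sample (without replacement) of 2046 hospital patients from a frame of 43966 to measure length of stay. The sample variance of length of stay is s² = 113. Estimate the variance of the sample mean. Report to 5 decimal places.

0.05266

Under SRS without replacement, Var(ȳ) = (1 − f)·s²/n with f = n/N = 2046/43966 = 0.04653596.
Var(ȳ) = (1 − 0.04653596)·113/2046 = 0.95346404·0.055229717 = 0.052659549.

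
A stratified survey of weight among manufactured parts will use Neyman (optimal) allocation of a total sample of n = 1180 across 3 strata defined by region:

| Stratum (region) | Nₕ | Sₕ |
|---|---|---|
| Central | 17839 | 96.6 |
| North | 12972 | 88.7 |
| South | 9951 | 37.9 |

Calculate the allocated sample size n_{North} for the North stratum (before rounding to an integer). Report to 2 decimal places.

Neyman allocation: nₕ = n·NₕSₕ / Σⱼ NⱼSⱼ.
Σ NⱼSⱼ = 17839·96.6 + 12972·88.7 + 9951·37.9 = 3.2510067 × 10^6.
n_{North} = 1180·12972·88.7 / (3.2510067 × 10^6) = 417.63.

417.63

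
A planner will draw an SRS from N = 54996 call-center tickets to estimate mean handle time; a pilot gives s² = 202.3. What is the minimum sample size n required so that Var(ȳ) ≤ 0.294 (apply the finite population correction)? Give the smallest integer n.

680

Without fpc, n₀ = s²/D = 202.3/0.294 = 688.0952.
With fpc, (1 − n/N)·s²/n ≤ D requires n ≥ n₀/(1 + n₀/N) = 688.0952/(1 + 688.0952/54996) = 679.5923.
Rounding up, n = 680.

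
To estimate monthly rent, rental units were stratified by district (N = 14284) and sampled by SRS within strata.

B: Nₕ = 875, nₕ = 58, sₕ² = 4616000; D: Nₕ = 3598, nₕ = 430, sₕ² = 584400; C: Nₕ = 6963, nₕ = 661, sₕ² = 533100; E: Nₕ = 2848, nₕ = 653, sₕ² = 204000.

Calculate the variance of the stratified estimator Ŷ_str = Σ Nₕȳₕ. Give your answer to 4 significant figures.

1.097 × 10^11

Var(Ŷ_str) = Σₕ Nₕ²(1 − fₕ)sₕ²/nₕ.
B: 875²·(1 − 58/875)·4616000/58 = 5.689419 × 10^10.
D: 3598²·(1 − 430/3598)·584400/430 = 1.5491308 × 10^10.
C: 6963²·(1 − 661/6963)·533100/661 = 3.5390119 × 10^10.
E: 2848²·(1 − 653/2848)·204000/653 = 1.9529517 × 10^9.
Sum = 1.0972857 × 10^11.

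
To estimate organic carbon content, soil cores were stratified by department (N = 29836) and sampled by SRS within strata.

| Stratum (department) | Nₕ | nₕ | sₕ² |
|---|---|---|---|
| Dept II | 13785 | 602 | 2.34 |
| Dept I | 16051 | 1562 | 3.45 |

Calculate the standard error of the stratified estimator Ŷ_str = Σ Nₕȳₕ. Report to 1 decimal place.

1104.6

Var(Ŷ_str) = Σₕ Nₕ²(1 − fₕ)sₕ²/nₕ.
Dept II: 13785²·(1 − 602/13785)·2.34/602 = 706383.24.
Dept I: 16051²·(1 − 1562/16051)·3.45/1562 = 513663.34.
Sum = 1.2200466 × 10^6.
SE = √(1.2200466 × 10^6) = 1104.6.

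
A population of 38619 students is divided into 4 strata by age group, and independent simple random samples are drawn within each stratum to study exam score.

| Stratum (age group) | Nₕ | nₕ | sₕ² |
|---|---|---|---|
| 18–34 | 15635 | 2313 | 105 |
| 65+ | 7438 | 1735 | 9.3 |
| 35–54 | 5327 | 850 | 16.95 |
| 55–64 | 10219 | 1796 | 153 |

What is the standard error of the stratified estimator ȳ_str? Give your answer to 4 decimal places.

Var(ȳ_str) = Σₕ Wₕ²(1 − fₕ)sₕ²/nₕ with Wₕ = Nₕ/N, N = 38619.
18–34: Wₕ = 0.40485253; term = 0.40485253²·(1 − 0.14793732)·105/2313 = 0.0063398493.
65+: Wₕ = 0.19259950; term = 0.19259950²·(1 − 0.23326163)·9.3/1735 = 1.5245475 × 10^-4.
35–54: Wₕ = 0.13793728; term = 0.13793728²·(1 − 0.15956448)·16.95/850 = 3.1887357 × 10^-4.
55–64: Wₕ = 0.26461068; term = 0.26461068²·(1 − 0.17575105)·153/1796 = 0.004916525.
Sum = 0.011727703.
SE = √(0.011727703) = 0.1083.

0.1083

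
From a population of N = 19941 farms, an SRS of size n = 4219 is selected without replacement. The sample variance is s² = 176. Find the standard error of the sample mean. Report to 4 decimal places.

Under SRS without replacement, Var(ȳ) = (1 − f)·s²/n with f = n/N = 4219/19941 = 0.21157414.
Var(ȳ) = (1 − 0.21157414)·176/4219 = 0.78842586·0.041716046 = 0.03289001.
SE(ȳ) = √(0.03289001) = 0.1814.

0.1814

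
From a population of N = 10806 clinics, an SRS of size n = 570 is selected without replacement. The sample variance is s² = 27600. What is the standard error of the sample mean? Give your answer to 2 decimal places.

6.77

Under SRS without replacement, Var(ȳ) = (1 − f)·s²/n with f = n/N = 570/10806 = 0.05274847.
Var(ȳ) = (1 − 0.05274847)·27600/570 = 0.94725153·48.421053 = 45.866916.
SE(ȳ) = √(45.866916) = 6.77.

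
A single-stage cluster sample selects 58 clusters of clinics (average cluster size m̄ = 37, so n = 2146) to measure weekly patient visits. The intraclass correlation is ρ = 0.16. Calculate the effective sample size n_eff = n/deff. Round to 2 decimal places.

317.46

deff = 1 + (37 − 1)·0.16 = 1 + 5.76 = 6.76.
n_eff = 2146 / 6.76 = 317.46.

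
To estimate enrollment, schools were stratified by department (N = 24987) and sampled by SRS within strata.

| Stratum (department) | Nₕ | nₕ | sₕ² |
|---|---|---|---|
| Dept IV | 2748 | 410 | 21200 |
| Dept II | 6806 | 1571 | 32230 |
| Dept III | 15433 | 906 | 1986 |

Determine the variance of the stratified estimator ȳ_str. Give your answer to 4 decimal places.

2.4900

Var(ȳ_str) = Σₕ Wₕ²(1 − fₕ)sₕ²/nₕ with Wₕ = Nₕ/N, N = 24987.
Dept IV: Wₕ = 0.10997719; term = 0.10997719²·(1 − 0.14919942)·21200/410 = 0.53208989.
Dept II: Wₕ = 0.27238164; term = 0.27238164²·(1 − 0.23082574)·32230/1571 = 1.1707509.
Dept III: Wₕ = 0.61764117; term = 0.61764117²·(1 − 0.05870537)·1986/906 = 0.78713479.
Sum = 2.4899756.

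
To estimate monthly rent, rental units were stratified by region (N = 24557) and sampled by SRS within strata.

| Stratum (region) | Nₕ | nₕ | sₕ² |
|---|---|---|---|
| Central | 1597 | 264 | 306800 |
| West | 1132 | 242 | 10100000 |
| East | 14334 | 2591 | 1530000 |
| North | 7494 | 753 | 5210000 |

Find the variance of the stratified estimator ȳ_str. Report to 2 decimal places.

818.25

Var(ȳ_str) = Σₕ Wₕ²(1 − fₕ)sₕ²/nₕ with Wₕ = Nₕ/N, N = 24557.
Central: Wₕ = 0.06503237; term = 0.06503237²·(1 − 0.16530996)·306800/264 = 4.1023799.
West: Wₕ = 0.04609684; term = 0.04609684²·(1 − 0.21378092)·10100000/242 = 69.725529.
East: Wₕ = 0.58370322; term = 0.58370322²·(1 − 0.18075903)·1530000/2591 = 164.82378.
North: Wₕ = 0.30516757; term = 0.30516757²·(1 − 0.10048038)·5210000/753 = 579.60236.
Sum = 818.25405.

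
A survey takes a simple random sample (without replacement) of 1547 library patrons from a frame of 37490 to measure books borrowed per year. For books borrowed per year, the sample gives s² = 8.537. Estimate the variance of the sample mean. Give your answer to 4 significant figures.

0.005291

Under SRS without replacement, Var(ȳ) = (1 − f)·s²/n with f = n/N = 1547/37490 = 0.04126434.
Var(ȳ) = (1 − 0.04126434)·8.537/1547 = 0.95873566·0.0055184228 = 0.0052907087.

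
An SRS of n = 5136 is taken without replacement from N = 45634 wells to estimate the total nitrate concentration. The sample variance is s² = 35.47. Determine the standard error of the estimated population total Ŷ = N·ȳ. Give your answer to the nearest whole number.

Var(Ŷ) = N²·Var(ȳ) = N²·(1 − n/N)·s²/n.
f = 5136/45634 = 0.11254766; Var(ȳ) = 0.88745234·35.47/5136 = 0.0061288813.
Var(Ŷ) = 45634² · 0.0061288813 = 1.2763162 × 10^7.
SE(Ŷ) = √(1.2763162 × 10^7) = 3573.

3573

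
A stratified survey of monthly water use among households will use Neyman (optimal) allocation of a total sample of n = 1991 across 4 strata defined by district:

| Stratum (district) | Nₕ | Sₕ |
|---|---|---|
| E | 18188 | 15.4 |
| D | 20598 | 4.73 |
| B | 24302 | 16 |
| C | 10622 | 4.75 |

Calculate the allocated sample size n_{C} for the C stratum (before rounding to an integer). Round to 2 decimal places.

122.98

Neyman allocation: nₕ = n·NₕSₕ / Σⱼ NⱼSⱼ.
Σ NⱼSⱼ = 18188·15.4 + 20598·4.73 + 24302·16 + 10622·4.75 = 816810.24.
n_{C} = 1991·10622·4.75 / 816810.24 = 122.98.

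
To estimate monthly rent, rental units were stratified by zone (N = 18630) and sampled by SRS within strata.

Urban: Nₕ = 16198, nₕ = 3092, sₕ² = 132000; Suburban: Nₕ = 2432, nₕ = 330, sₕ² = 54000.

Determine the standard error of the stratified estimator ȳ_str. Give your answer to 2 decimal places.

Var(ȳ_str) = Σₕ Wₕ²(1 − fₕ)sₕ²/nₕ with Wₕ = Nₕ/N, N = 18630.
Urban: Wₕ = 0.86945786; term = 0.86945786²·(1 − 0.19088776)·132000/3092 = 26.112009.
Suburban: Wₕ = 0.13054214; term = 0.13054214²·(1 − 0.13569079)·54000/330 = 2.4101851.
Sum = 28.522194.
SE = √(28.522194) = 5.34.

5.34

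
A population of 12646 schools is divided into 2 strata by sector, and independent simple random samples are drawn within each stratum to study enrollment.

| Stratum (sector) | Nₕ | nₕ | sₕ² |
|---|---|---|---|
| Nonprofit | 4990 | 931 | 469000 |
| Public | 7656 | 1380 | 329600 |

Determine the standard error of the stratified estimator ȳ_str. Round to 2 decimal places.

11.64

Var(ȳ_str) = Σₕ Wₕ²(1 − fₕ)sₕ²/nₕ with Wₕ = Nₕ/N, N = 12646.
Nonprofit: Wₕ = 0.39459118; term = 0.39459118²·(1 − 0.18657315)·469000/931 = 63.80231.
Public: Wₕ = 0.60540882; term = 0.60540882²·(1 − 0.18025078)·329600/1380 = 71.760693.
Sum = 135.563.
SE = √(135.563) = 11.64.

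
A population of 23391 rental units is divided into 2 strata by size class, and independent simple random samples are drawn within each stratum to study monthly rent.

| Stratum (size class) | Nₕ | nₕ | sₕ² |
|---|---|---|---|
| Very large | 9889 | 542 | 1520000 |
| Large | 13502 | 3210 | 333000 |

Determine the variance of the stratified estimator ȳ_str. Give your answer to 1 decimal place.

500.1

Var(ȳ_str) = Σₕ Wₕ²(1 − fₕ)sₕ²/nₕ with Wₕ = Nₕ/N, N = 23391.
Very large: Wₕ = 0.42276944; term = 0.42276944²·(1 − 0.05480837)·1520000/542 = 473.77413.
Large: Wₕ = 0.57723056; term = 0.57723056²·(1 − 0.23774256)·333000/3210 = 26.347506.
Sum = 500.12164.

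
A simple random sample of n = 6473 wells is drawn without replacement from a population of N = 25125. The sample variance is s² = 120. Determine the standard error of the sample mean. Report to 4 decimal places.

Under SRS without replacement, Var(ȳ) = (1 − f)·s²/n with f = n/N = 6473/25125 = 0.25763184.
Var(ȳ) = (1 − 0.25763184)·120/6473 = 0.74236816·0.018538545 = 0.013762425.
SE(ȳ) = √(0.013762425) = 0.1173.

0.1173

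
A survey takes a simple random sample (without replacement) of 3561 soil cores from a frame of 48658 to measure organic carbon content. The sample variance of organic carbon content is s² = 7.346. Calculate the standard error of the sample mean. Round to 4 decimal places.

Under SRS without replacement, Var(ȳ) = (1 − f)·s²/n with f = n/N = 3561/48658 = 0.07318427.
Var(ȳ) = (1 − 0.07318427)·7.346/3561 = 0.92681573·0.0020629037 = 0.0019119316.
SE(ȳ) = √(0.0019119316) = 0.0437.

0.0437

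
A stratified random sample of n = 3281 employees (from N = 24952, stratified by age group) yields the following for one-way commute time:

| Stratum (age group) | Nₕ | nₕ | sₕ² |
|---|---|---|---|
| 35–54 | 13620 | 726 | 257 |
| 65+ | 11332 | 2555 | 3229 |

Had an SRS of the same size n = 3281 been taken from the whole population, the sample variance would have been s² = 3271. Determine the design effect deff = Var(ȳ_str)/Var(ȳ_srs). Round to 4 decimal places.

0.3485

Var(ȳ_str) = Σ Wₕ²(1−fₕ)sₕ²/nₕ with Wₕ = Nₕ/24952:
  35–54: (13620/24952)²·(1−726/13620)·257/726 = 0.099850571
  65+: (11332/24952)²·(1−2555/11332)·3229/2555 = 0.20189199
  → Var(ȳ_str) = 0.30174256.
Var(ȳ_srs) = (1 − 3281/24952)·3271/3281 = 0.86586045.
deff = 0.30174256 / 0.86586045 = 0.3485.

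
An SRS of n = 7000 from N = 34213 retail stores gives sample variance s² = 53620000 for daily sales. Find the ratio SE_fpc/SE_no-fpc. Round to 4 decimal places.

f = n/N = 7000/34213 = 0.20460059.
SE_no-fpc = √(s²/n) = 87.521426; SE_fpc = √((1−f)s²/n) = 78.05613.
Ratio = √(1−f) = 0.89185167.

0.8919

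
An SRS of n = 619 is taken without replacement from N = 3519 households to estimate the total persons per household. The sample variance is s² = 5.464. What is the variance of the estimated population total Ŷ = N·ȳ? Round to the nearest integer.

Var(Ŷ) = N²·Var(ȳ) = N²·(1 − n/N)·s²/n.
f = 619/3519 = 0.17590224; Var(ȳ) = 0.82409776·5.464/619 = 0.0072744267.
Var(Ŷ) = 3519² · 0.0072744267 = 90081.852.

90082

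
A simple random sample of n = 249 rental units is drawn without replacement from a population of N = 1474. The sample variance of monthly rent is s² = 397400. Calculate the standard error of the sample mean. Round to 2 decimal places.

Under SRS without replacement, Var(ȳ) = (1 − f)·s²/n with f = n/N = 249/1474 = 0.16892809.
Var(ȳ) = (1 − 0.16892809)·397400/249 = 0.83107191·1595.9839 = 1326.3774.
SE(ȳ) = √(1326.3774) = 36.42.

36.42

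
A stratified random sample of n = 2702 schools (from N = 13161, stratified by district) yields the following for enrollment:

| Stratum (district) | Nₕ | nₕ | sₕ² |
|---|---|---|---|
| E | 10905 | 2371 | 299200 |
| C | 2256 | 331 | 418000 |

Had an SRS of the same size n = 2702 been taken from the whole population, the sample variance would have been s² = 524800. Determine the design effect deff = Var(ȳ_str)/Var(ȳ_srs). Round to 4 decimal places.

Var(ȳ_str) = Σ Wₕ²(1−fₕ)sₕ²/nₕ with Wₕ = Nₕ/13161:
  E: (10905/13161)²·(1−2371/10905)·299200/2371 = 67.800136
  C: (2256/13161)²·(1−331/2256)·418000/331 = 31.662145
  → Var(ȳ_str) = 99.462281.
Var(ȳ_srs) = (1 − 2702/13161)·524800/2702 = 154.35111.
deff = 99.462281 / 154.35111 = 0.6444.

0.6444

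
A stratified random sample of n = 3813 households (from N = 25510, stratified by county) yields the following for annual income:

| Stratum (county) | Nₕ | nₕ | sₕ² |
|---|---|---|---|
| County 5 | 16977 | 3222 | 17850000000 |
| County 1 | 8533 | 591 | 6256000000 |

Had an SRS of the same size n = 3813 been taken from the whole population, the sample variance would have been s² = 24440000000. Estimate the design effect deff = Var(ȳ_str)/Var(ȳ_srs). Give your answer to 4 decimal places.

Var(ȳ_str) = Σ Wₕ²(1−fₕ)sₕ²/nₕ with Wₕ = Nₕ/25510:
  County 5: (16977/25510)²·(1−3222/16977)·17850000000/3222 = 1.9879859 × 10^6
  County 1: (8533/25510)²·(1−591/8533)·6256000000/591 = 1.1023512 × 10^6
  → Var(ȳ_str) = 3.0903371 × 10^6.
Var(ȳ_srs) = (1 − 3813/25510)·24440000000/3813 = 5.4515955 × 10^6.
deff = (3.0903371 × 10^6) / (5.4515955 × 10^6) = 0.5669.

0.5669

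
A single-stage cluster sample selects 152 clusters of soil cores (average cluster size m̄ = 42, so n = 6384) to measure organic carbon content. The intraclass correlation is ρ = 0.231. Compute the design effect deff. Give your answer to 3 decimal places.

10.471

deff = 1 + (42 − 1)·0.231 = 1 + 9.471 = 10.471.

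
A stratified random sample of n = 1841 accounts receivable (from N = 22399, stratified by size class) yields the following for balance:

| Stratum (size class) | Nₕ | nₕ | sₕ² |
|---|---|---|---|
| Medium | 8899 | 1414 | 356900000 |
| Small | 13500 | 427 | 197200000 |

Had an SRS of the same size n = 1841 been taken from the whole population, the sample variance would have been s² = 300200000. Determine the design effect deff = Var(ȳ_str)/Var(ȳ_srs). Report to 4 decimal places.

Var(ȳ_str) = Σ Wₕ²(1−fₕ)sₕ²/nₕ with Wₕ = Nₕ/22399:
  Medium: (8899/22399)²·(1−1414/8899)·356900000/1414 = 33509.881
  Small: (13500/22399)²·(1−427/13500)·197200000/427 = 162454.15
  → Var(ȳ_str) = 195964.03.
Var(ȳ_srs) = (1 − 1841/22399)·300200000/1841 = 149661.17.
deff = 195964.03 / 149661.17 = 1.3094.

1.3094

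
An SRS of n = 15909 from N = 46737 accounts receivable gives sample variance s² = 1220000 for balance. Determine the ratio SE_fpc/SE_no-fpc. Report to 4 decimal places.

f = n/N = 15909/46737 = 0.34039412.
SE_no-fpc = √(s²/n) = 8.757063; SE_fpc = √((1−f)s²/n) = 7.1121471.
Ratio = √(1−f) = 0.81216124.

0.8122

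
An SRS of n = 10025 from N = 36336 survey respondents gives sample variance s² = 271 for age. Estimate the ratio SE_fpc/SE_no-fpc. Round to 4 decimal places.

f = n/N = 10025/36336 = 0.27589718.
SE_no-fpc = √(s²/n) = 0.16441539; SE_fpc = √((1−f)s²/n) = 0.13990801.
Ratio = √(1−f) = 0.85094231.

0.8509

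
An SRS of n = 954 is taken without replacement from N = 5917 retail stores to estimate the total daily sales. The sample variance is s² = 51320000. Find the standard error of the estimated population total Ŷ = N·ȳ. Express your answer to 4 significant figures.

1.257 × 10^6

Var(Ŷ) = N²·Var(ȳ) = N²·(1 − n/N)·s²/n.
f = 954/5917 = 0.16123035; Var(ȳ) = 0.83876965·51320000/954 = 45121.235.
Var(Ŷ) = 5917² · 45121.235 = 1.5797346 × 10^12.
SE(Ŷ) = √(1.5797346 × 10^12) = 1.257 × 10^6.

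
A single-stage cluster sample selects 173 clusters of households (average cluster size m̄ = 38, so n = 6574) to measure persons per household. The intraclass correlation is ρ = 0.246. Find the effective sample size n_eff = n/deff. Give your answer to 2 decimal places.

650.76

deff = 1 + (38 − 1)·0.246 = 1 + 9.102 = 10.102.
n_eff = 6574 / 10.102 = 650.76.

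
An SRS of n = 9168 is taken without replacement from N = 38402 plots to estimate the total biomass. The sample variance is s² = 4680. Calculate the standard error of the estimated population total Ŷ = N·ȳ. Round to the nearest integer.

23939

Var(Ŷ) = N²·Var(ȳ) = N²·(1 − n/N)·s²/n.
f = 9168/38402 = 0.23873757; Var(ȳ) = 0.76126243·4680/9168 = 0.38860255.
Var(Ŷ) = 38402² · 0.38860255 = 5.7307747 × 10^8.
SE(Ŷ) = √(5.7307747 × 10^8) = 23939.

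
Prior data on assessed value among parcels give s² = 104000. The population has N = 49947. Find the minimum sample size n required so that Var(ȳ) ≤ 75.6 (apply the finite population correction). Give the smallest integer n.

1339

Without fpc, n₀ = s²/D = 104000/75.6 = 1375.6614.
With fpc, (1 − n/N)·s²/n ≤ D requires n ≥ n₀/(1 + n₀/N) = 1375.6614/(1 + 1375.6614/49947) = 1338.7879.
Rounding up, n = 1339.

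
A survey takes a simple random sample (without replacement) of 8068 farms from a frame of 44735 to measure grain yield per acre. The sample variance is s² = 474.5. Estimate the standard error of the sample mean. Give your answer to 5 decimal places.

Under SRS without replacement, Var(ȳ) = (1 − f)·s²/n with f = n/N = 8068/44735 = 0.18035096.
Var(ȳ) = (1 − 0.18035096)·474.5/8068 = 0.81964904·0.058812593 = 0.048205686.
SE(ȳ) = √(0.048205686) = 0.21956.

0.21956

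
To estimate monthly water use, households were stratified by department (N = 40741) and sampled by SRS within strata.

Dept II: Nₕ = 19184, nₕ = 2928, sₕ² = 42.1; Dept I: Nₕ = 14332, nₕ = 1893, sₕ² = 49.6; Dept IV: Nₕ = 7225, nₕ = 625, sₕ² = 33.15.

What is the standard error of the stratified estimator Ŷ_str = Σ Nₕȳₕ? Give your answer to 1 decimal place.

3418.2

Var(Ŷ_str) = Σₕ Nₕ²(1 − fₕ)sₕ²/nₕ.
Dept II: 19184²·(1 − 2928/19184)·42.1/2928 = 4.4839822 × 10^6.
Dept I: 14332²·(1 − 1893/14332)·49.6/1893 = 4.6711448 × 10^6.
Dept IV: 7225²·(1 − 625/7225)·33.15/625 = 2.5292124 × 10^6.
Sum = 1.1684339 × 10^7.
SE = √(1.1684339 × 10^7) = 3418.2.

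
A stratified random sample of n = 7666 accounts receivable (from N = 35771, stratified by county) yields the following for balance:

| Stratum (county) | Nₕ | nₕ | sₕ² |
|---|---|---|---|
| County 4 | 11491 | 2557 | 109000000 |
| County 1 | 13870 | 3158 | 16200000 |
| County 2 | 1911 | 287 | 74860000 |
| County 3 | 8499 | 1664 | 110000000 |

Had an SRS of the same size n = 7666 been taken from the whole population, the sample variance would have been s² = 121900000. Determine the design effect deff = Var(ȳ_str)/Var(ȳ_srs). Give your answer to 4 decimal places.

0.6123

Var(ȳ_str) = Σ Wₕ²(1−fₕ)sₕ²/nₕ with Wₕ = Nₕ/35771:
  County 4: (11491/35771)²·(1−2557/11491)·109000000/2557 = 3420.0888
  County 1: (13870/35771)²·(1−3158/13870)·16200000/3158 = 595.64534
  County 2: (1911/35771)²·(1−287/1911)·74860000/287 = 632.63392
  County 3: (8499/35771)²·(1−1664/8499)·110000000/1664 = 3001.1213
  → Var(ȳ_str) = 7649.4894.
Var(ȳ_srs) = (1 − 7666/35771)·121900000/7666 = 12493.594.
deff = 7649.4894 / 12493.594 = 0.6123.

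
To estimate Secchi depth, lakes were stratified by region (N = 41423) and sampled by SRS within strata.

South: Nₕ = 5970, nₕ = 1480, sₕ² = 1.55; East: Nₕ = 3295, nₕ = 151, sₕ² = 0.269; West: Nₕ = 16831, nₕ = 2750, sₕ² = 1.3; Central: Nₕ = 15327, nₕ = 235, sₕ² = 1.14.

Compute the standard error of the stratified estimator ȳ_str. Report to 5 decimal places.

Var(ȳ_str) = Σₕ Wₕ²(1 − fₕ)sₕ²/nₕ with Wₕ = Nₕ/N, N = 41423.
South: Wₕ = 0.14412283; term = 0.14412283²·(1 − 0.24790620)·1.55/1480 = 1.6360914 × 10^-5.
East: Wₕ = 0.07954518; term = 0.07954518²·(1 − 0.04582701)·0.269/151 = 1.075549 × 10^-5.
West: Wₕ = 0.40632016; term = 0.40632016²·(1 − 0.16338898)·1.3/2750 = 6.5293655 × 10^-5.
Central: Wₕ = 0.37001183; term = 0.37001183²·(1 − 0.01533242)·1.14/235 = 6.5397003 × 10^-4.
Sum = 7.4638009 × 10^-4.
SE = √(7.4638009 × 10^-4) = 0.02732.

0.02732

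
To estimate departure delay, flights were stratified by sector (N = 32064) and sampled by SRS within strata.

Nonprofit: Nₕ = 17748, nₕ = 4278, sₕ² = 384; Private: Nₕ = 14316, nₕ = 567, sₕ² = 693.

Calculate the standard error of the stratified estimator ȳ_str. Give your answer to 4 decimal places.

0.5048

Var(ȳ_str) = Σₕ Wₕ²(1 − fₕ)sₕ²/nₕ with Wₕ = Nₕ/N, N = 32064.
Nonprofit: Wₕ = 0.55351796; term = 0.55351796²·(1 − 0.24104124)·384/4278 = 0.020872384.
Private: Wₕ = 0.44648204; term = 0.44648204²·(1 − 0.03960604)·693/567 = 0.23399554.
Sum = 0.25486792.
SE = √(0.25486792) = 0.5048.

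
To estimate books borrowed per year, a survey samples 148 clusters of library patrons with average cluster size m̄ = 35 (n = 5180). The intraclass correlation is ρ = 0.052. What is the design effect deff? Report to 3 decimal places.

2.768

deff = 1 + (35 − 1)·0.052 = 1 + 1.768 = 2.768.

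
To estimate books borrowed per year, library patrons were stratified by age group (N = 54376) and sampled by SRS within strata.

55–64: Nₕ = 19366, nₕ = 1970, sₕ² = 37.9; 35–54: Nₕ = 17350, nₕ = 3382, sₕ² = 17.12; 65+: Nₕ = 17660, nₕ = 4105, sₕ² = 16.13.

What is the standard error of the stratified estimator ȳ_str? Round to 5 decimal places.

Var(ȳ_str) = Σₕ Wₕ²(1 − fₕ)sₕ²/nₕ with Wₕ = Nₕ/N, N = 54376.
55–64: Wₕ = 0.35614977; term = 0.35614977²·(1 − 0.10172467)·37.9/1970 = 0.0021920366.
35–54: Wₕ = 0.31907459; term = 0.31907459²·(1 − 0.19492795)·17.12/3382 = 4.1490565 × 10^-4.
65+: Wₕ = 0.32477564; term = 0.32477564²·(1 − 0.23244621)·16.13/4105 = 3.1812435 × 10^-4.
Sum = 0.0029250666.
SE = √(0.0029250666) = 0.05408.

0.05408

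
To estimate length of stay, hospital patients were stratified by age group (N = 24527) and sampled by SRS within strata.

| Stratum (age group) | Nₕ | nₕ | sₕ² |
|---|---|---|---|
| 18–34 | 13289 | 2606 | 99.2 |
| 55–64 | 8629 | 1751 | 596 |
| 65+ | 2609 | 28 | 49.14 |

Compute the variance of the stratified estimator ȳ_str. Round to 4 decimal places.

0.0622

Var(ȳ_str) = Σₕ Wₕ²(1 − fₕ)sₕ²/nₕ with Wₕ = Nₕ/N, N = 24527.
18–34: Wₕ = 0.54181107; term = 0.54181107²·(1 − 0.19610204)·99.2/2606 = 0.0089832592.
55–64: Wₕ = 0.35181637; term = 0.35181637²·(1 − 0.20292038)·596/1751 = 0.033581021.
65+: Wₕ = 0.10637257; term = 0.10637257²·(1 − 0.01073208)·49.14/28 = 0.019644924.
Sum = 0.062209204.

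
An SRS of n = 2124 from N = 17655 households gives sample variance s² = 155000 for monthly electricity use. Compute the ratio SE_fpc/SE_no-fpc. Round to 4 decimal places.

0.9379

f = n/N = 2124/17655 = 0.12030586.
SE_no-fpc = √(s²/n) = 8.5425709; SE_fpc = √((1−f)s²/n) = 8.0122491.
Ratio = √(1−f) = 0.93792011.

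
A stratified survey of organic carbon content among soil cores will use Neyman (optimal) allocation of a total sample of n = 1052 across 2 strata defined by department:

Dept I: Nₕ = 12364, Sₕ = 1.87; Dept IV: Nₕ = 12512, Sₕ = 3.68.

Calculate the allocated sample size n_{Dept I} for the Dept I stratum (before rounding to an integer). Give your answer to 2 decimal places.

Neyman allocation: nₕ = n·NₕSₕ / Σⱼ NⱼSⱼ.
Σ NⱼSⱼ = 12364·1.87 + 12512·3.68 = 69164.84.
n_{Dept I} = 1052·12364·1.87 / 69164.84 = 351.67.

351.67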